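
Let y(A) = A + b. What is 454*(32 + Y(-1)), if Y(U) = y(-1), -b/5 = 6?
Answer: 454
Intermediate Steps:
b = -30 (b = -5*6 = -30)
y(A) = -30 + A (y(A) = A - 30 = -30 + A)
Y(U) = -31 (Y(U) = -30 - 1 = -31)
454*(32 + Y(-1)) = 454*(32 - 31) = 454*1 = 454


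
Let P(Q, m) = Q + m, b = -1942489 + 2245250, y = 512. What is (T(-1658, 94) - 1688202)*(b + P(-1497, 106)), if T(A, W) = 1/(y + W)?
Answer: -154158351181535/303 ≈ -5.0877e+11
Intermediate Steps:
T(A, W) = 1/(512 + W)
b = 302761
(T(-1658, 94) - 1688202)*(b + P(-1497, 106)) = (1/(512 + 94) - 1688202)*(302761 + (-1497 + 106)) = (1/606 - 1688202)*(302761 - 1391) = (1/606 - 1688202)*301370 = -1023050411/606*301370 = -154158351181535/303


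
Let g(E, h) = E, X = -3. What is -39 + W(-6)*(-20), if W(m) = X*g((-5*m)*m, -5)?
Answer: -10839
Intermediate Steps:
W(m) = 15*m**2 (W(m) = -3*(-5*m)*m = -(-15)*m**2 = 15*m**2)
-39 + W(-6)*(-20) = -39 + (15*(-6)**2)*(-20) = -39 + (15*36)*(-20) = -39 + 540*(-20) = -39 - 10800 = -10839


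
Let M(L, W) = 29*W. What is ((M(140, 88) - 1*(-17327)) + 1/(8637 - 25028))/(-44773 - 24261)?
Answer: -162918344/565768147 ≈ -0.28796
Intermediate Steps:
((M(140, 88) - 1*(-17327)) + 1/(8637 - 25028))/(-44773 - 24261) = ((29*88 - 1*(-17327)) + 1/(8637 - 25028))/(-44773 - 24261) = ((2552 + 17327) + 1/(-16391))/(-69034) = (19879 - 1/16391)*(-1/69034) = (325836688/16391)*(-1/69034) = -162918344/565768147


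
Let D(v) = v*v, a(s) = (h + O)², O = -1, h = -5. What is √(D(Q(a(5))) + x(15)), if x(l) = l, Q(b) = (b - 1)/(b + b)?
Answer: √78985/72 ≈ 3.9034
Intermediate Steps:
a(s) = 36 (a(s) = (-5 - 1)² = (-6)² = 36)
Q(b) = (-1 + b)/(2*b) (Q(b) = (-1 + b)/((2*b)) = (-1 + b)*(1/(2*b)) = (-1 + b)/(2*b))
D(v) = v²
√(D(Q(a(5))) + x(15)) = √(((½)*(-1 + 36)/36)² + 15) = √(((½)*(1/36)*35)² + 15) = √((35/72)² + 15) = √(1225/5184 + 15) = √(78985/5184) = √78985/72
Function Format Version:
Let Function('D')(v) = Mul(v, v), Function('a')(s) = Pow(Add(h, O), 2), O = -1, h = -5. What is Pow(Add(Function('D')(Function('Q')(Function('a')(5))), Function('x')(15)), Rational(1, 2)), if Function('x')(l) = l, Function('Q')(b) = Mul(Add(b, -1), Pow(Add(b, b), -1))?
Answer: Mul(Rational(1, 72), Pow(78985, Rational(1, 2))) ≈ 3.9034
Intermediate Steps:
Function('a')(s) = 36 (Function('a')(s) = Pow(Add(-5, -1), 2) = Pow(-6, 2) = 36)
Function('Q')(b) = Mul(Rational(1, 2), Pow(b, -1), Add(-1, b)) (Function('Q')(b) = Mul(Add(-1, b), Pow(Mul(2, b), -1)) = Mul(Add(-1, b), Mul(Rational(1, 2), Pow(b, -1))) = Mul(Rational(1, 2), Pow(b, -1), Add(-1, b)))
Function('D')(v) = Pow(v, 2)
Pow(Add(Function('D')(Function('Q')(Function('a')(5))), Function('x')(15)), Rational(1, 2)) = Pow(Add(Pow(Mul(Rational(1, 2), Pow(36, -1), Add(-1, 36)), 2), 15), Rational(1, 2)) = Pow(Add(Pow(Mul(Rational(1, 2), Rational(1, 36), 35), 2), 15), Rational(1, 2)) = Pow(Add(Pow(Rational(35, 72), 2), 15), Rational(1, 2)) = Pow(Add(Rational(1225, 5184), 15), Rational(1, 2)) = Pow(Rational(78985, 5184), Rational(1, 2)) = Mul(Rational(1, 72), Pow(78985, Rational(1, 2)))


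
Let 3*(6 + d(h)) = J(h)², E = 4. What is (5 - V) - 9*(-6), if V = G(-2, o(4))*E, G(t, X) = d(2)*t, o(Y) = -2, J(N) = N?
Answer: 65/3 ≈ 21.667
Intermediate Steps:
d(h) = -6 + h²/3
G(t, X) = -14*t/3 (G(t, X) = (-6 + (⅓)*2²)*t = (-6 + (⅓)*4)*t = (-6 + 4/3)*t = -14*t/3)
V = 112/3 (V = -14/3*(-2)*4 = (28/3)*4 = 112/3 ≈ 37.333)
(5 - V) - 9*(-6) = (5 - 1*112/3) - 9*(-6) = (5 - 112/3) + 54 = -97/3 + 54 = 65/3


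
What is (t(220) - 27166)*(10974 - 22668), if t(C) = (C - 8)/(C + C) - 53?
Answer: 17506134339/55 ≈ 3.1829e+8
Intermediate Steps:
t(C) = -53 + (-8 + C)/(2*C) (t(C) = (-8 + C)/((2*C)) - 53 = (-8 + C)*(1/(2*C)) - 53 = (-8 + C)/(2*C) - 53 = -53 + (-8 + C)/(2*C))
(t(220) - 27166)*(10974 - 22668) = ((-105/2 - 4/220) - 27166)*(10974 - 22668) = ((-105/2 - 4*1/220) - 27166)*(-11694) = ((-105/2 - 1/55) - 27166)*(-11694) = (-5777/110 - 27166)*(-11694) = -2994037/110*(-11694) = 17506134339/55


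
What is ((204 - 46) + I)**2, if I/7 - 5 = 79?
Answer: 556516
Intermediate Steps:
I = 588 (I = 35 + 7*79 = 35 + 553 = 588)
((204 - 46) + I)**2 = ((204 - 46) + 588)**2 = (158 + 588)**2 = 746**2 = 556516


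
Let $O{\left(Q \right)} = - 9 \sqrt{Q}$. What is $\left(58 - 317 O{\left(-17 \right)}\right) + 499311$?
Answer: $499369 + 2853 i \sqrt{17} \approx 4.9937 \cdot 10^{5} + 11763.0 i$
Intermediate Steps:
$\left(58 - 317 O{\left(-17 \right)}\right) + 499311 = \left(58 - 317 \left(- 9 \sqrt{-17}\right)\right) + 499311 = \left(58 - 317 \left(- 9 i \sqrt{17}\right)\right) + 499311 = \left(58 + 2853 i \sqrt{17}\right) + 499311 = 499369 + 2853 i \sqrt{17}$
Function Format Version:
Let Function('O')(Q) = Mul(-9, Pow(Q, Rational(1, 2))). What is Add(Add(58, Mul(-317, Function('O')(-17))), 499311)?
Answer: Add(499369, Mul(2853, I, Pow(17, Rational(1, 2)))) ≈ Add(4.9937e+5, Mul(11763., I))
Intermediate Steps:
Add(Add(58, Mul(-317, Function('O')(-17))), 499311) = Add(Add(58, Mul(-317, Mul(-9, Pow(-17, Rational(1, 2))))), 499311) = Add(Add(58, Mul(-317, Mul(-9, Mul(I, Pow(17, Rational(1, 2)))))), 499311) = Add(Add(58, Mul(-317, Mul(-9, I, Pow(17, Rational(1, 2))))), 499311) = Add(Add(58, Mul(2853, I, Pow(17, Rational(1, 2)))), 499311) = Add(499369, Mul(2853, I, Pow(17, Rational(1, 2))))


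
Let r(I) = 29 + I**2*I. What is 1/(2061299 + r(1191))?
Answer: 1/1691472199 ≈ 5.9120e-10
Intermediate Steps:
r(I) = 29 + I**3
1/(2061299 + r(1191)) = 1/(2061299 + (29 + 1191**3)) = 1/(2061299 + (29 + 1689410871)) = 1/(2061299 + 1689410900) = 1/1691472199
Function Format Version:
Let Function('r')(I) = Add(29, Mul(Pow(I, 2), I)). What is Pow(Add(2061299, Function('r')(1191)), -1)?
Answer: Rational(1, 1691472199) ≈ 5.9120e-10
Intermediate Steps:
Function('r')(I) = Add(29, Pow(I, 3))
Pow(Add(2061299, Function('r')(1191)), -1) = Pow(Add(2061299, Add(29, Pow(1191, 3))), -1) = Pow(Add(2061299, Add(29, 1689410871)), -1) = Pow(Add(2061299, 1689410900), -1) = Pow(1691472199, -1) = Rational(1, 1691472199)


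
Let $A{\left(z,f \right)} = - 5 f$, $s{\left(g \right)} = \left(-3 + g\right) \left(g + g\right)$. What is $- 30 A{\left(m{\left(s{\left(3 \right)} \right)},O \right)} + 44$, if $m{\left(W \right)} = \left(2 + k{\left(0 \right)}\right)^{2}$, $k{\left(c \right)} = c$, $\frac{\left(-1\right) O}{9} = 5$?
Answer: $-6706$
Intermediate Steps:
$O = -45$ ($O = \left(-9\right) 5 = -45$)
$s{\left(g \right)} = 2 g \left(-3 + g\right)$ ($s{\left(g \right)} = \left(-3 + g\right) 2 g = 2 g \left(-3 + g\right)$)
$m{\left(W \right)} = 4$ ($m{\left(W \right)} = \left(2 + 0\right)^{2} = 2^{2} = 4$)
$- 30 A{\left(m{\left(s{\left(3 \right)} \right)},O \right)} + 44 = - 30 \left(\left(-5\right) \left(-45\right)\right) + 44 = \left(-30\right) 225 + 44 = -6750 + 44 = -6706$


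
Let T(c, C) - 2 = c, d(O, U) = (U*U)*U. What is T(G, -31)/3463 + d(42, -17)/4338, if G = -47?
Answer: -17208929/15022494 ≈ -1.1455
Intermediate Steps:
d(O, U) = U³ (d(O, U) = U²*U = U³)
T(c, C) = 2 + c
T(G, -31)/3463 + d(42, -17)/4338 = (2 - 47)/3463 + (-17)³/4338 = -45*1/3463 - 4913*1/4338 = -45/3463 - 4913/4338 = -17208929/15022494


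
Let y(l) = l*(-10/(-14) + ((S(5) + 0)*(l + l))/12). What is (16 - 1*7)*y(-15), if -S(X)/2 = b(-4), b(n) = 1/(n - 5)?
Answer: -150/7 ≈ -21.429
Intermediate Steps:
b(n) = 1/(-5 + n)
S(X) = 2/9 (S(X) = -2/(-5 - 4) = -2/(-9) = -2*(-⅑) = 2/9)
y(l) = l*(5/7 + l/27) (y(l) = l*(-10/(-14) + ((2/9 + 0)*(l + l))/12) = l*(-10*(-1/14) + (2*(2*l)/9)*(1/12)) = l*(5/7 + (4*l/9)*(1/12)) = l*(5/7 + l/27))
(16 - 1*7)*y(-15) = (16 - 1*7)*((1/189)*(-15)*(135 + 7*(-15))) = (16 - 7)*((1/189)*(-15)*(135 - 105)) = 9*((1/189)*(-15)*30) = 9*(-50/21) = -150/7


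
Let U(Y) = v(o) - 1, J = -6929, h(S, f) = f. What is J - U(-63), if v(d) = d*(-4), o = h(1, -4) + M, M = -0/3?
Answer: -6944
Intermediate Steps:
M = 0 (M = -0/3 = -1*0 = 0)
o = -4 (o = -4 + 0 = -4)
v(d) = -4*d
U(Y) = 15 (U(Y) = -4*(-4) - 1 = 16 - 1 = 15)
J - U(-63) = -6929 - 1*15 = -6929 - 15 = -6944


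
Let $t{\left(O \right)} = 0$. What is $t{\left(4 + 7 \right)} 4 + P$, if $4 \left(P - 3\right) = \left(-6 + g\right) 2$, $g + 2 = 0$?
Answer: $-1$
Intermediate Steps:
$g = -2$ ($g = -2 + 0 = -2$)
$P = -1$ ($P = 3 + \frac{\left(-6 - 2\right) 2}{4} = 3 + \frac{\left(-8\right) 2}{4} = 3 + \frac{1}{4} \left(-16\right) = 3 - 4 = -1$)
$t{\left(4 + 7 \right)} 4 + P = 0 \cdot 4 - 1 = 0 - 1 = -1$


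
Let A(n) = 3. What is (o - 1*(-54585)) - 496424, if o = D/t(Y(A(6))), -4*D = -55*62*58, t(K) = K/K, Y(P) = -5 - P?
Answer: -392394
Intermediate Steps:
t(K) = 1
D = 49445 (D = -(-55*62)*58/4 = -(-1705)*58/2 = -¼*(-197780) = 49445)
o = 49445 (o = 49445/1 = 49445*1 = 49445)
(o - 1*(-54585)) - 496424 = (49445 - 1*(-54585)) - 496424 = (49445 + 54585) - 496424 = 104030 - 496424 = -392394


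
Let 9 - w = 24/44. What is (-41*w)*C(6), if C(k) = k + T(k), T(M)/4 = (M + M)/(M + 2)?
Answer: -45756/11 ≈ -4159.6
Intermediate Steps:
w = 93/11 (w = 9 - 24/44 = 9 - 1*6/11 = 9 - 6/11 = 93/11 ≈ 8.4545)
T(M) = 8*M/(2 + M) (T(M) = 4*((M + M)/(M + 2)) = 4*((2*M)/(2 + M)) = 4*(2*M/(2 + M)) = 8*M/(2 + M))
C(k) = k + 8*k/(2 + k)
(-41*w)*C(6) = (-41*93/11)*(6*(10 + 6)/(2 + 6)) = -22878*16/(11*8) = -3813/11*12 = -45756/11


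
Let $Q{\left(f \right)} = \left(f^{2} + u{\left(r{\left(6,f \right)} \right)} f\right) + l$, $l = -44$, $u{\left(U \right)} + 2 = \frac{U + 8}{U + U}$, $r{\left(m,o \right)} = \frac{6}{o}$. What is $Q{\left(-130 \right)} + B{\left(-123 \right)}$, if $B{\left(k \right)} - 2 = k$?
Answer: $\frac{84590}{3} \approx 28197.0$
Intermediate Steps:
$B{\left(k \right)} = 2 + k$
$u{\left(U \right)} = -2 + \frac{8 + U}{2 U}$ ($u{\left(U \right)} = -2 + \frac{U + 8}{U + U} = -2 + \frac{8 + U}{2 U}$)
$Q{\left(f \right)} = -44 + f^{2} + f \left(- \frac{3}{2} + \frac{2 f}{3}\right)$ ($Q{\left(f \right)} = \left(f^{2} + \left(- \frac{3}{2} + \frac{4}{6 \frac{1}{f}}\right) f\right) - 44 = \left(f^{2} + \left(- \frac{3}{2} + 4 \frac{f}{6}\right) f\right) - 44 = \left(f^{2} + \left(- \frac{3}{2} + \frac{2 f}{3}\right) f\right) - 44 = \left(f^{2} + f \left(- \frac{3}{2} + \frac{2 f}{3}\right)\right) - 44 = -44 + f^{2} + f \left(- \frac{3}{2} + \frac{2 f}{3}\right)$)
$Q{\left(-130 \right)} + B{\left(-123 \right)} = \left(-44 - -195 + \frac{5 \left(-130\right)^{2}}{3}\right) + \left(2 - 123\right) = \left(-44 + 195 + \frac{5}{3} \cdot 16900\right) - 121 = \left(-44 + 195 + \frac{84500}{3}\right) - 121 = \frac{84953}{3} - 121 = \frac{84590}{3}$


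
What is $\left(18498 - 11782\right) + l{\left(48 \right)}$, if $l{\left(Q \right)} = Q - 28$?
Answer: $6736$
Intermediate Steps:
$l{\left(Q \right)} = -28 + Q$
$\left(18498 - 11782\right) + l{\left(48 \right)} = \left(18498 - 11782\right) + \left(-28 + 48\right) = \left(18498 - 11782\right) + 20 = 6716 + 20 = 6736$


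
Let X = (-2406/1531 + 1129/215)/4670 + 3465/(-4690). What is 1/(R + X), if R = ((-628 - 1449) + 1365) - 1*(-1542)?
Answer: 51496218425/42703856154639 ≈ 0.0012059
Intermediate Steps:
X = -38005138111/51496218425 (X = (-2406*1/1531 + 1129*(1/215))*(1/4670) + 3465*(-1/4690) = (-2406/1531 + 1129/215)*(1/4670) - 99/134 = (1211209/329165)*(1/4670) - 99/134 = 1211209/1537200550 - 99/134 = -38005138111/51496218425 ≈ -0.73802)
R = 830 (R = (-2077 + 1365) + 1542 = -712 + 1542 = 830)
1/(R + X) = 1/(830 - 38005138111/51496218425) = 1/(42703856154639/51496218425) = 51496218425/42703856154639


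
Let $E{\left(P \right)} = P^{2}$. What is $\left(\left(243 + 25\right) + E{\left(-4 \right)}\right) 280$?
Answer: $79520$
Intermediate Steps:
$\left(\left(243 + 25\right) + E{\left(-4 \right)}\right) 280 = \left(\left(243 + 25\right) + \left(-4\right)^{2}\right) 280 = \left(268 + 16\right) 280 = 284 \cdot 280 = 79520$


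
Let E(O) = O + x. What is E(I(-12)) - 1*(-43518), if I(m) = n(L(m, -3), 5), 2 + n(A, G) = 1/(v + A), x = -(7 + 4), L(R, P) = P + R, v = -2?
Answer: 739584/17 ≈ 43505.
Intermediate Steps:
x = -11 (x = -1*11 = -11)
n(A, G) = -2 + 1/(-2 + A)
I(m) = (11 - 2*m)/(-5 + m) (I(m) = (5 - 2*(-3 + m))/(-2 + (-3 + m)) = (5 + (6 - 2*m))/(-5 + m) = (11 - 2*m)/(-5 + m))
E(O) = -11 + O (E(O) = O - 11 = -11 + O)
E(I(-12)) - 1*(-43518) = (-11 + (11 - 2*(-12))/(-5 - 12)) - 1*(-43518) = (-11 + (11 + 24)/(-17)) + 43518 = (-11 - 1/17*35) + 43518 = (-11 - 35/17) + 43518 = -222/17 + 43518 = 739584/17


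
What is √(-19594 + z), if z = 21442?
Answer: 2*√462 ≈ 42.988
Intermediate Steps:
√(-19594 + z) = √(-19594 + 21442) = √1848 = 2*√462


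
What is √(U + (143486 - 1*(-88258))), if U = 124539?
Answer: 3*√39587 ≈ 596.89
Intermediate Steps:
√(U + (143486 - 1*(-88258))) = √(124539 + (143486 - 1*(-88258))) = √(124539 + (143486 + 88258)) = √(124539 + 231744) = √356283 = 3*√39587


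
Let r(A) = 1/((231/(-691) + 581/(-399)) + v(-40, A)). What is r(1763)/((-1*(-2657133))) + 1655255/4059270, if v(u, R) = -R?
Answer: 6793783965572112965/16660758283376439798 ≈ 0.40777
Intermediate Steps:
r(A) = 1/(-70520/39387 - A) (r(A) = 1/((231/(-691) + 581/(-399)) - A) = 1/((231*(-1/691) + 581*(-1/399)) - A) = 1/((-231/691 - 83/57) - A) = 1/(-70520/39387 - A))
r(1763)/((-1*(-2657133))) + 1655255/4059270 = (39387/(-70520 - 39387*1763))/((-1*(-2657133))) + 1655255/4059270 = (39387/(-70520 - 69439281))/2657133 + 1655255*(1/4059270) = (39387/(-69509801))*(1/2657133) + 331051/811854 = (39387*(-1/69509801))*(1/2657133) + 331051/811854 = -39387/69509801*1/2657133 + 331051/811854 = -13129/61565595353511 + 331051/811854 = 6793783965572112965/16660758283376439798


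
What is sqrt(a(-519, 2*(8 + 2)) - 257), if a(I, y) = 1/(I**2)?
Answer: 4*I*sqrt(4326611)/519 ≈ 16.031*I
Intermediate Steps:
a(I, y) = I**(-2)
sqrt(a(-519, 2*(8 + 2)) - 257) = sqrt((-519)**(-2) - 257) = sqrt(1/269361 - 257) = sqrt(-69225776/269361) = 4*I*sqrt(4326611)/519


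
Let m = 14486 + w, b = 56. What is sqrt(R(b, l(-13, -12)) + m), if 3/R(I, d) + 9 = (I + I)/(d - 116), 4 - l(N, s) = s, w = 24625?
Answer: 4*sqrt(156464814)/253 ≈ 197.76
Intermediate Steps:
l(N, s) = 4 - s
R(I, d) = 3/(-9 + 2*I/(-116 + d)) (R(I, d) = 3/(-9 + (I + I)/(d - 116)) = 3/(-9 + (2*I)/(-116 + d)) = 3/(-9 + 2*I/(-116 + d)))
m = 39111 (m = 14486 + 24625 = 39111)
sqrt(R(b, l(-13, -12)) + m) = sqrt(3*(-116 + (4 - 1*(-12)))/(1044 - 9*(4 - 1*(-12)) + 2*56) + 39111) = sqrt(3*(-116 + (4 + 12))/(1044 - 9*(4 + 12) + 112) + 39111) = sqrt(3*(-116 + 16)/(1044 - 9*16 + 112) + 39111) = sqrt(3*(-100)/(1044 - 144 + 112) + 39111) = sqrt(3*(-100)/1012 + 39111) = sqrt(3*(1/1012)*(-100) + 39111) = sqrt(-75/253 + 39111) = sqrt(9895008/253) = 4*sqrt(156464814)/253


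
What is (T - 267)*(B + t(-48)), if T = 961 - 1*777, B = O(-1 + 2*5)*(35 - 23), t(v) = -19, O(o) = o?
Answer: -7387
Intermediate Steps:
B = 108 (B = (-1 + 2*5)*(35 - 23) = (-1 + 10)*12 = 9*12 = 108)
T = 184 (T = 961 - 777 = 184)
(T - 267)*(B + t(-48)) = (184 - 267)*(108 - 19) = -83*89 = -7387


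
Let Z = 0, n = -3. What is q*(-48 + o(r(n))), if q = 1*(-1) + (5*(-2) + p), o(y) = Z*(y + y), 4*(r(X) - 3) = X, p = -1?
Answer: 576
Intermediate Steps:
r(X) = 3 + X/4
o(y) = 0 (o(y) = 0*(y + y) = 0*(2*y) = 0)
q = -12 (q = 1*(-1) + (5*(-2) - 1) = -1 + (-10 - 1) = -1 - 11 = -12)
q*(-48 + o(r(n))) = -12*(-48 + 0) = -12*(-48) = 576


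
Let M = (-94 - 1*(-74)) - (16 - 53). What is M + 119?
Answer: 136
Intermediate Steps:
M = 17 (M = (-94 + 74) - 1*(-37) = -20 + 37 = 17)
M + 119 = 17 + 119 = 136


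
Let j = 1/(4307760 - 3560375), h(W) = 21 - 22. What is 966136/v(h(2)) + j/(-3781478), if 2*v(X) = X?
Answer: -5461025646300288161/2826219935030 ≈ -1.9323e+6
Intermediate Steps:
h(W) = -1
j = 1/747385 ≈ 1.3380e-6
v(X) = X/2
966136/v(h(2)) + j/(-3781478) = 966136/(((½)*(-1))) + (1/747385)/(-3781478) = 966136/(-½) + (1/747385)*(-1/3781478) = 966136*(-2) - 1/2826219935030 = -1932272 - 1/2826219935030 = -5461025646300288161/2826219935030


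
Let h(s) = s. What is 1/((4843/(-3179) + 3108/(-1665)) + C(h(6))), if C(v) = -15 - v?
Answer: -47685/1163042 ≈ -0.041000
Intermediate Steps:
1/((4843/(-3179) + 3108/(-1665)) + C(h(6))) = 1/((4843/(-3179) + 3108/(-1665)) + (-15 - 1*6)) = 1/((4843*(-1/3179) + 3108*(-1/1665)) + (-15 - 6)) = 1/((-4843/3179 - 28/15) - 21) = 1/(-161657/47685 - 21) = 1/(-1163042/47685) = -47685/1163042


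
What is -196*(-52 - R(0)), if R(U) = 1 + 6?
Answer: 11564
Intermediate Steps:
R(U) = 7
-196*(-52 - R(0)) = -196*(-52 - 1*7) = -196*(-52 - 7) = -196*(-59) = 11564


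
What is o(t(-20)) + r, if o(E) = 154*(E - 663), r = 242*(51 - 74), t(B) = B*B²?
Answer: -1339668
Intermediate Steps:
t(B) = B³
r = -5566 (r = 242*(-23) = -5566)
o(E) = -102102 + 154*E (o(E) = 154*(-663 + E) = -102102 + 154*E)
o(t(-20)) + r = (-102102 + 154*(-20)³) - 5566 = (-102102 + 154*(-8000)) - 5566 = (-102102 - 1232000) - 5566 = -1334102 - 5566 = -1339668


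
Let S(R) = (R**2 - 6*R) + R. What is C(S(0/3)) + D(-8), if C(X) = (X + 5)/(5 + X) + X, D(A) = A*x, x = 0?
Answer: 1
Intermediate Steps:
D(A) = 0 (D(A) = A*0 = 0)
S(R) = R**2 - 5*R
C(X) = 1 + X (C(X) = (5 + X)/(5 + X) + X = 1 + X)
C(S(0/3)) + D(-8) = (1 + (0/3)*(-5 + 0/3)) + 0 = (1 + (0*(1/3))*(-5 + 0*(1/3))) + 0 = (1 + 0*(-5 + 0)) + 0 = (1 + 0*(-5)) + 0 = (1 + 0) + 0 = 1 + 0 = 1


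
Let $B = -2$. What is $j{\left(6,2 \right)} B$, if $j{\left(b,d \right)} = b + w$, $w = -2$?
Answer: $-8$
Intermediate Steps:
$j{\left(b,d \right)} = -2 + b$ ($j{\left(b,d \right)} = b - 2 = -2 + b$)
$j{\left(6,2 \right)} B = \left(-2 + 6\right) \left(-2\right) = 4 \left(-2\right) = -8$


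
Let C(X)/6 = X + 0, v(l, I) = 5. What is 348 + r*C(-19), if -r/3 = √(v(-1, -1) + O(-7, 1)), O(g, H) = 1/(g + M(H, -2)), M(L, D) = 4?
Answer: 348 + 114*√42 ≈ 1086.8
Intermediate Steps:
C(X) = 6*X (C(X) = 6*(X + 0) = 6*X)
O(g, H) = 1/(4 + g) (O(g, H) = 1/(g + 4) = 1/(4 + g))
r = -√42 (r = -3*√(5 + 1/(4 - 7)) = -3*√(5 + 1/(-3)) = -3*√(5 - ⅓) = -√42 ≈ -6.4807)
348 + r*C(-19) = 348 + (-√42)*(6*(-19)) = 348 - √42*(-114) = 348 + 114*√42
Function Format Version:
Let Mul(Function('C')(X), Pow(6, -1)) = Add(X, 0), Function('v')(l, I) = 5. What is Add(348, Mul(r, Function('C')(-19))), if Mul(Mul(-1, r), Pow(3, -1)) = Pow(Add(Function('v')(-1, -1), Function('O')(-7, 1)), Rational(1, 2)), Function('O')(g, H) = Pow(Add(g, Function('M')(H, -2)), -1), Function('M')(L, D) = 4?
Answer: Add(348, Mul(114, Pow(42, Rational(1, 2)))) ≈ 1086.8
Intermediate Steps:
Function('C')(X) = Mul(6, X) (Function('C')(X) = Mul(6, Add(X, 0)) = Mul(6, X))
Function('O')(g, H) = Pow(Add(4, g), -1) (Function('O')(g, H) = Pow(Add(g, 4), -1) = Pow(Add(4, g), -1))
r = Mul(-1, Pow(42, Rational(1, 2))) (r = Mul(-3, Pow(Add(5, Pow(Add(4, -7), -1)), Rational(1, 2))) = Mul(-3, Pow(Add(5, Pow(-3, -1)), Rational(1, 2))) = Mul(-3, Pow(Add(5, Rational(-1, 3)), Rational(1, 2))) = Mul(-3, Pow(Rational(14, 3), Rational(1, 2))) = Mul(-3, Mul(Rational(1, 3), Pow(42, Rational(1, 2)))) = Mul(-1, Pow(42, Rational(1, 2))) ≈ -6.4807)
Add(348, Mul(r, Function('C')(-19))) = Add(348, Mul(Mul(-1, Pow(42, Rational(1, 2))), Mul(6, -19))) = Add(348, Mul(Mul(-1, Pow(42, Rational(1, 2))), -114)) = Add(348, Mul(114, Pow(42, Rational(1, 2))))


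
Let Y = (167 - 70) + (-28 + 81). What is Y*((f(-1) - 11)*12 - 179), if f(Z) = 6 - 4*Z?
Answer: -28650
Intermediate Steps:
Y = 150 (Y = 97 + 53 = 150)
Y*((f(-1) - 11)*12 - 179) = 150*(((6 - 4*(-1)) - 11)*12 - 179) = 150*(((6 + 4) - 11)*12 - 179) = 150*((10 - 11)*12 - 179) = 150*(-1*12 - 179) = 150*(-12 - 179) = 150*(-191) = -28650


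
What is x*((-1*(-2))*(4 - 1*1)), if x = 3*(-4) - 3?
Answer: -90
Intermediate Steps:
x = -15 (x = -12 - 3 = -15)
x*((-1*(-2))*(4 - 1*1)) = -15*(-1*(-2))*(4 - 1*1) = -30*(4 - 1) = -30*3 = -15*6 = -90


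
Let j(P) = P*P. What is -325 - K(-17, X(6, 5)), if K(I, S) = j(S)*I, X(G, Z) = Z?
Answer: 100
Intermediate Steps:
j(P) = P²
K(I, S) = I*S² (K(I, S) = S²*I = I*S²)
-325 - K(-17, X(6, 5)) = -325 - (-17)*5² = -325 - (-17)*25 = -325 - 1*(-425) = -325 + 425 = 100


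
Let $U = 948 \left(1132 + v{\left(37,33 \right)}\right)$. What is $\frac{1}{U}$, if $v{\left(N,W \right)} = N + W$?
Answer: $\frac{1}{1139496} \approx 8.7758 \cdot 10^{-7}$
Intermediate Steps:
$U = 1139496$ ($U = 948 \left(1132 + \left(37 + 33\right)\right) = 948 \left(1132 + 70\right) = 948 \cdot 1202 = 1139496$)
$\frac{1}{U} = \frac{1}{1139496}$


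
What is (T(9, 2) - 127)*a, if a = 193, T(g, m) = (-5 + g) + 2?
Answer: -23353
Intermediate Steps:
T(g, m) = -3 + g
(T(9, 2) - 127)*a = ((-3 + 9) - 127)*193 = (6 - 127)*193 = -121*193 = -23353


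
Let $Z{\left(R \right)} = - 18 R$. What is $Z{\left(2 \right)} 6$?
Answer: $-216$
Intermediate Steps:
$Z{\left(2 \right)} 6 = \left(-18\right) 2 \cdot 6 = \left(-36\right) 6 = -216$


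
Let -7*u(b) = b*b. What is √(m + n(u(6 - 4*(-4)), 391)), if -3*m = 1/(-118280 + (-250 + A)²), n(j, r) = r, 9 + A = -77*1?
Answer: √25501718454/8076 ≈ 19.774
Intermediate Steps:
A = -86 (A = -9 - 77*1 = -9 - 77 = -86)
u(b) = -b²/7 (u(b) = -b*b/7 = -b²/7)
m = 1/16152 (m = -1/(3*(-118280 + (-250 - 86)²)) = -1/(3*(-118280 + (-336)²)) = -1/(3*(-118280 + 112896)) = -⅓/(-5384) = -⅓*(-1/5384) = 1/16152 ≈ 6.1912e-5)
√(m + n(u(6 - 4*(-4)), 391)) = √(1/16152 + 391) = √(6315433/16152) = √25501718454/8076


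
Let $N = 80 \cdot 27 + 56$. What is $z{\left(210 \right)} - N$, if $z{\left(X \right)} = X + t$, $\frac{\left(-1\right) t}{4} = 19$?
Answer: $-2082$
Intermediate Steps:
$t = -76$ ($t = \left(-4\right) 19 = -76$)
$N = 2216$ ($N = 2160 + 56 = 2216$)
$z{\left(X \right)} = -76 + X$ ($z{\left(X \right)} = X - 76 = -76 + X$)
$z{\left(210 \right)} - N = \left(-76 + 210\right) - 2216 = 134 - 2216 = -2082$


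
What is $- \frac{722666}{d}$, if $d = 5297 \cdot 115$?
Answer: $- \frac{722666}{609155} \approx -1.1863$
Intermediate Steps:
$d = 609155$
$- \frac{722666}{d} = - \frac{722666}{609155}$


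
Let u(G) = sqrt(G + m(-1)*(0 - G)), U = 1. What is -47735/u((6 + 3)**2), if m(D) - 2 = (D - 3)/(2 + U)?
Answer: -47735*sqrt(3)/9 ≈ -9186.6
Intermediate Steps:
m(D) = 1 + D/3 (m(D) = 2 + (D - 3)/(2 + 1) = 2 + (-3 + D)/3 = 2 + (-3 + D)*(1/3) = 2 + (-1 + D/3) = 1 + D/3)
u(G) = sqrt(3)*sqrt(G)/3 (u(G) = sqrt(G + (1 + (1/3)*(-1))*(0 - G)) = sqrt(G + (1 - 1/3)*(-G)) = sqrt(G + 2*(-G)/3) = sqrt(G - 2*G/3) = sqrt(G/3) = sqrt(3)*sqrt(G)/3)
-47735/u((6 + 3)**2) = -47735*sqrt(3)/9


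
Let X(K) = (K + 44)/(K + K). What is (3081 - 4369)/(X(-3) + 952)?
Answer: -7728/5671 ≈ -1.3627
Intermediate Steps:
X(K) = (44 + K)/(2*K) (X(K) = (44 + K)/((2*K)) = (44 + K)*(1/(2*K)) = (44 + K)/(2*K))
(3081 - 4369)/(X(-3) + 952) = (3081 - 4369)/((½)*(44 - 3)/(-3) + 952) = -1288/((½)*(-⅓)*41 + 952) = -1288/(-41/6 + 952) = -1288/5671/6 = -1288*6/5671 = -7728/5671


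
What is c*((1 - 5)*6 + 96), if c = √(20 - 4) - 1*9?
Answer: -360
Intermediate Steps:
c = -5 (c = √16 - 9 = 4 - 9 = -5)
c*((1 - 5)*6 + 96) = -5*((1 - 5)*6 + 96) = -5*(-4*6 + 96) = -5*(-24 + 96) = -5*72 = -360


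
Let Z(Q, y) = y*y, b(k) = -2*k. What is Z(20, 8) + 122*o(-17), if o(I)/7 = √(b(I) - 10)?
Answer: 64 + 1708*√6 ≈ 4247.7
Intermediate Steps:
o(I) = 7*√(-10 - 2*I) (o(I) = 7*√(-2*I - 10) = 7*√(-10 - 2*I))
Z(Q, y) = y²
Z(20, 8) + 122*o(-17) = 8² + 122*(7*√(-10 - 2*(-17))) = 64 + 122*(7*√(-10 + 34)) = 64 + 122*(7*√24) = 64 + 122*(7*(2*√6)) = 64 + 122*(14*√6) = 64 + 1708*√6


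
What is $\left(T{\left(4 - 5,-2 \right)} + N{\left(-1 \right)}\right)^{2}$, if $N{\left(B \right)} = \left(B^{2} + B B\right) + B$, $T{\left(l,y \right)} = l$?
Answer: $0$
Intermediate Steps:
$N{\left(B \right)} = B + 2 B^{2}$ ($N{\left(B \right)} = \left(B^{2} + B^{2}\right) + B = 2 B^{2} + B = B + 2 B^{2}$)
$\left(T{\left(4 - 5,-2 \right)} + N{\left(-1 \right)}\right)^{2} = \left(\left(4 - 5\right) - \left(1 + 2 \left(-1\right)\right)\right)^{2} = \left(\left(4 - 5\right) - \left(1 - 2\right)\right)^{2} = \left(-1 - -1\right)^{2} = \left(-1 + 1\right)^{2} = 0^{2} = 0$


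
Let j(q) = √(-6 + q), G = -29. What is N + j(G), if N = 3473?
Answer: 3473 + I*√35 ≈ 3473.0 + 5.9161*I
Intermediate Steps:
N + j(G) = 3473 + √(-6 - 29) = 3473 + √(-35) = 3473 + I*√35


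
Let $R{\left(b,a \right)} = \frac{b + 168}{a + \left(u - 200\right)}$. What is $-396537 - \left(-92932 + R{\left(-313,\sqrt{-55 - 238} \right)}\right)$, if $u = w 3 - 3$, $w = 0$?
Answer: $- \frac{12600244145}{41502} - \frac{145 i \sqrt{293}}{41502} \approx -3.0361 \cdot 10^{5} - 0.059804 i$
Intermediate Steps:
$u = -3$ ($u = 0 \cdot 3 - 3 = 0 - 3 = -3$)
$R{\left(b,a \right)} = \frac{168 + b}{-203 + a}$ ($R{\left(b,a \right)} = \frac{b + 168}{a - 203} = \frac{168 + b}{a - 203} = \frac{168 + b}{-203 + a}$)
$-396537 - \left(-92932 + R{\left(-313,\sqrt{-55 - 238} \right)}\right) = -396537 + \left(92932 - \frac{168 - 313}{-203 + \sqrt{-55 - 238}}\right) = -396537 + \left(92932 - \frac{1}{-203 + \sqrt{-293}} \left(-145\right)\right) = -396537 + \left(92932 - \frac{1}{-203 + i \sqrt{293}} \left(-145\right)\right) = -396537 + \left(92932 - - \frac{145}{-203 + i \sqrt{293}}\right) = -396537 + \left(92932 + \frac{145}{-203 + i \sqrt{293}}\right) = -303605 + \frac{145}{-203 + i \sqrt{293}}$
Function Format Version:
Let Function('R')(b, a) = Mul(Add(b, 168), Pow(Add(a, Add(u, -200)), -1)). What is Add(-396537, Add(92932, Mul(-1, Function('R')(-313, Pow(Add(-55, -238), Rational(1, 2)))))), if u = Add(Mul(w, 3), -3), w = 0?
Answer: Add(Rational(-12600244145, 41502), Mul(Rational(-145, 41502), I, Pow(293, Rational(1, 2)))) ≈ Add(-3.0361e+5, Mul(-0.059804, I))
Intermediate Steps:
u = -3 (u = Add(Mul(0, 3), -3) = Add(0, -3) = -3)
Function('R')(b, a) = Mul(Pow(Add(-203, a), -1), Add(168, b)) (Function('R')(b, a) = Mul(Add(b, 168), Pow(Add(a, Add(-3, -200)), -1)) = Mul(Add(168, b), Pow(Add(a, -203), -1)) = Mul(Add(168, b), Pow(Add(-203, a), -1)) = Mul(Pow(Add(-203, a), -1), Add(168, b)))
Add(-396537, Add(92932, Mul(-1, Function('R')(-313, Pow(Add(-55, -238), Rational(1, 2)))))) = Add(-396537, Add(92932, Mul(-1, Mul(Pow(Add(-203, Pow(Add(-55, -238), Rational(1, 2))), -1), Add(168, -313))))) = Add(-396537, Add(92932, Mul(-1, Mul(Pow(Add(-203, Pow(-293, Rational(1, 2))), -1), -145)))) = Add(-396537, Add(92932, Mul(-1, Mul(Pow(Add(-203, Mul(I, Pow(293, Rational(1, 2)))), -1), -145)))) = Add(-396537, Add(92932, Mul(-1, Mul(-145, Pow(Add(-203, Mul(I, Pow(293, Rational(1, 2)))), -1))))) = Add(-396537, Add(92932, Mul(145, Pow(Add(-203, Mul(I, Pow(293, Rational(1, 2)))), -1)))) = Add(-303605, Mul(145, Pow(Add(-203, Mul(I, Pow(293, Rational(1, 2)))), -1)))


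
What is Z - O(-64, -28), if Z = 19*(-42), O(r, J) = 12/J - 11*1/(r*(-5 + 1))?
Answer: -1429171/1792 ≈ -797.53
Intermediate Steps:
O(r, J) = 12/J + 11/(4*r) (O(r, J) = 12/J - 11*(-1/(4*r)) = 12/J - (-11)/(4*r) = 12/J + 11/(4*r))
Z = -798
Z - O(-64, -28) = -798 - (12/(-28) + (11/4)/(-64)) = -798 - (12*(-1/28) + (11/4)*(-1/64)) = -798 - (-3/7 - 11/256) = -798 - 1*(-845/1792) = -798 + 845/1792 = -1429171/1792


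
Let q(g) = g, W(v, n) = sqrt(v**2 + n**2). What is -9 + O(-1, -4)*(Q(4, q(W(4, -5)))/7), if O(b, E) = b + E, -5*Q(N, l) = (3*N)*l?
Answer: -9 + 12*sqrt(41)/7 ≈ 1.9768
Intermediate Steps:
W(v, n) = sqrt(n**2 + v**2)
Q(N, l) = -3*N*l/5
O(b, E) = E + b
-9 + O(-1, -4)*(Q(4, q(W(4, -5)))/7) = -9 + (-4 - 1)*(-3/5*4*sqrt((-5)**2 + 4**2)/7) = -9 - 5*(-3/5*4*sqrt(25 + 16))/7 = -9 - 5*(-3/5*4*sqrt(41))/7 = -9 - 5*(-12*sqrt(41)/5)/7 = -9 - (-12)*sqrt(41)/7 = -9 + 12*sqrt(41)/7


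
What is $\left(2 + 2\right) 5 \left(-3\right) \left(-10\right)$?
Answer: $600$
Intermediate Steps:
$\left(2 + 2\right) 5 \left(-3\right) \left(-10\right) = 4 \cdot 5 \left(-3\right) \left(-10\right) = 20 \left(-3\right) \left(-10\right) = \left(-60\right) \left(-10\right) = 600$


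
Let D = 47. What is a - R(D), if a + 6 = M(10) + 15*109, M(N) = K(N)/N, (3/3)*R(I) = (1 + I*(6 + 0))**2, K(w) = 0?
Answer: -78460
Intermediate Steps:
R(I) = (1 + 6*I)**2 (R(I) = (1 + I*(6 + 0))**2 = (1 + I*6)**2 = (1 + 6*I)**2)
M(N) = 0 (M(N) = 0/N = 0)
a = 1629 (a = -6 + (0 + 15*109) = -6 + (0 + 1635) = -6 + 1635 = 1629)
a - R(D) = 1629 - (1 + 6*47)**2 = 1629 - (1 + 282)**2 = 1629 - 1*283**2 = 1629 - 1*80089 = 1629 - 80089 = -78460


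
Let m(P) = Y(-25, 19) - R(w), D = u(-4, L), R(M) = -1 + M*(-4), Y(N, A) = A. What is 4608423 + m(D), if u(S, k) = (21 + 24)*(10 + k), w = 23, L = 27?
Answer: 4608535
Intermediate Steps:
R(M) = -1 - 4*M
u(S, k) = 450 + 45*k (u(S, k) = 45*(10 + k) = 450 + 45*k)
D = 1665 (D = 450 + 45*27 = 450 + 1215 = 1665)
m(P) = 112 (m(P) = 19 - (-1 - 4*23) = 19 - (-1 - 92) = 19 - 1*(-93) = 19 + 93 = 112)
4608423 + m(D) = 4608423 + 112 = 4608535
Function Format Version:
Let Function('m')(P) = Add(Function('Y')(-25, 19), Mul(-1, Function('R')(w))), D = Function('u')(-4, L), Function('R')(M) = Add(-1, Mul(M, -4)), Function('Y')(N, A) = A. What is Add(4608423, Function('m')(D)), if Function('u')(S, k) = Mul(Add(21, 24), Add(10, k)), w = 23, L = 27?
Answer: 4608535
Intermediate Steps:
Function('R')(M) = Add(-1, Mul(-4, M))
Function('u')(S, k) = Add(450, Mul(45, k)) (Function('u')(S, k) = Mul(45, Add(10, k)) = Add(450, Mul(45, k)))
D = 1665 (D = Add(450, Mul(45, 27)) = Add(450, 1215) = 1665)
Function('m')(P) = 112 (Function('m')(P) = Add(19, Mul(-1, Add(-1, Mul(-4, 23)))) = Add(19, Mul(-1, Add(-1, -92))) = Add(19, Mul(-1, -93)) = Add(19, 93) = 112)
Add(4608423, Function('m')(D)) = Add(4608423, 112) = 4608535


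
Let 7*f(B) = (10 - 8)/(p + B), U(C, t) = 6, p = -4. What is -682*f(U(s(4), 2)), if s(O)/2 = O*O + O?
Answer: -682/7 ≈ -97.429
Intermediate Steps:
s(O) = 2*O + 2*O**2 (s(O) = 2*(O*O + O) = 2*(O**2 + O) = 2*(O + O**2) = 2*O + 2*O**2)
f(B) = 2/(7*(-4 + B)) (f(B) = ((10 - 8)/(-4 + B))/7 = (2/(-4 + B))/7 = 2/(7*(-4 + B)))
-682*f(U(s(4), 2)) = -1364/(7*(-4 + 6)) = -1364/(7*2) = -682*1/7 = -682/7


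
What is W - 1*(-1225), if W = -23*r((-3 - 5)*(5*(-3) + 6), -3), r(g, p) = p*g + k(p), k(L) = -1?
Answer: 6216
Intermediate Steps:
r(g, p) = -1 + g*p (r(g, p) = p*g - 1 = g*p - 1 = -1 + g*p)
W = 4991 (W = -23*(-1 + ((-3 - 5)*(5*(-3) + 6))*(-3)) = -23*(-1 - 8*(-15 + 6)*(-3)) = -23*(-1 - 8*(-9)*(-3)) = -23*(-1 + 72*(-3)) = -23*(-1 - 216) = -23*(-217) = 4991)
W - 1*(-1225) = 4991 - 1*(-1225) = 4991 + 1225 = 6216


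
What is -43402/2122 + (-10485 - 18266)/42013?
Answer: -942228924/44575793 ≈ -21.138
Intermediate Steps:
-43402/2122 + (-10485 - 18266)/42013 = -43402*1/2122 - 28751*1/42013 = -21701/1061 - 28751/42013 = -942228924/44575793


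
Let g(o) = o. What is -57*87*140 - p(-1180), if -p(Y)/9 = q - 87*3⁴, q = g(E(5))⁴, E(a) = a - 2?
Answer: -756954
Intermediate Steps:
E(a) = -2 + a
q = 81 (q = (-2 + 5)⁴ = 3⁴ = 81)
p(Y) = 62694 (p(Y) = -9*(81 - 87*3⁴) = -9*(81 - 87*81) = -9*(81 - 7047) = -9*(-6966) = 62694)
-57*87*140 - p(-1180) = -57*87*140 - 1*62694 = -4959*140 - 62694 = -694260 - 62694 = -756954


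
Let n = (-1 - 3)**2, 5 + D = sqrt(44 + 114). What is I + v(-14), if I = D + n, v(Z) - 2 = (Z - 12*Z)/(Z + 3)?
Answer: -1 + sqrt(158) ≈ 11.570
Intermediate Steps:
D = -5 + sqrt(158) (D = -5 + sqrt(44 + 114) = -5 + sqrt(158) ≈ 7.5698)
v(Z) = 2 - 11*Z/(3 + Z) (v(Z) = 2 + (Z - 12*Z)/(Z + 3) = 2 + (-11*Z)/(3 + Z) = 2 - 11*Z/(3 + Z))
n = 16 (n = (-4)**2 = 16)
I = 11 + sqrt(158) (I = (-5 + sqrt(158)) + 16 = 11 + sqrt(158) ≈ 23.570)
I + v(-14) = (11 + sqrt(158)) + 3*(2 - 3*(-14))/(3 - 14) = (11 + sqrt(158)) + 3*(2 + 42)/(-11) = (11 + sqrt(158)) + 3*(-1/11)*44 = (11 + sqrt(158)) - 12 = -1 + sqrt(158)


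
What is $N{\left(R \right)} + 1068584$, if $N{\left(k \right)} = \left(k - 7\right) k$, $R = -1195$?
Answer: $2504974$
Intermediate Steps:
$N{\left(k \right)} = k \left(-7 + k\right)$ ($N{\left(k \right)} = \left(-7 + k\right) k = k \left(-7 + k\right)$)
$N{\left(R \right)} + 1068584 = - 1195 \left(-7 - 1195\right) + 1068584 = \left(-1195\right) \left(-1202\right) + 1068584 = 1436390 + 1068584 = 2504974$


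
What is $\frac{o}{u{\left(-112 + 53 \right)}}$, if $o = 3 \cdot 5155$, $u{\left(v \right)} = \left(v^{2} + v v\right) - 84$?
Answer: $\frac{15465}{6878} \approx 2.2485$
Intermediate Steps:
$u{\left(v \right)} = -84 + 2 v^{2}$ ($u{\left(v \right)} = \left(v^{2} + v^{2}\right) - 84 = 2 v^{2} - 84 = -84 + 2 v^{2}$)
$o = 15465$
$\frac{o}{u{\left(-112 + 53 \right)}} = \frac{15465}{-84 + 2 \left(-112 + 53\right)^{2}} = \frac{15465}{-84 + 2 \left(-59\right)^{2}} = \frac{15465}{-84 + 2 \cdot 3481} = \frac{15465}{-84 + 6962} = \frac{15465}{6878}$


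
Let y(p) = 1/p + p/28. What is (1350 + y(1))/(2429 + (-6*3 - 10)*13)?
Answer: 37829/57820 ≈ 0.65425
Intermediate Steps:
y(p) = 1/p + p/28 (y(p) = 1/p + p*(1/28) = 1/p + p/28)
(1350 + y(1))/(2429 + (-6*3 - 10)*13) = (1350 + (1/1 + (1/28)*1))/(2429 + (-6*3 - 10)*13) = (1350 + (1 + 1/28))/(2429 + (-18 - 10)*13) = (1350 + 29/28)/(2429 - 28*13) = 37829/(28*(2429 - 364)) = (37829/28)/2065 = (37829/28)*(1/2065) = 37829/57820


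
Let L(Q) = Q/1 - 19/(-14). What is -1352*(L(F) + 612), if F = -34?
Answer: -5483036/7 ≈ -7.8329e+5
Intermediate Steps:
L(Q) = 19/14 + Q (L(Q) = Q*1 - 19*(-1/14) = Q + 19/14 = 19/14 + Q)
-1352*(L(F) + 612) = -1352*((19/14 - 34) + 612) = -1352*(-457/14 + 612) = -1352*8111/14 = -5483036/7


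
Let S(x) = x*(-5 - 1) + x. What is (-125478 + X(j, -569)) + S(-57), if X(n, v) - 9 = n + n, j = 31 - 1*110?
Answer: -125342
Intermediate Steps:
j = -79 (j = 31 - 110 = -79)
X(n, v) = 9 + 2*n (X(n, v) = 9 + (n + n) = 9 + 2*n)
S(x) = -5*x (S(x) = x*(-6) + x = -6*x + x = -5*x)
(-125478 + X(j, -569)) + S(-57) = (-125478 + (9 + 2*(-79))) - 5*(-57) = (-125478 + (9 - 158)) + 285 = (-125478 - 149) + 285 = -125627 + 285 = -125342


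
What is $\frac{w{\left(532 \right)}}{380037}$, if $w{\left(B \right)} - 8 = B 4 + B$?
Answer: $\frac{2668}{380037} \approx 0.0070204$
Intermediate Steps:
$w{\left(B \right)} = 8 + 5 B$ ($w{\left(B \right)} = 8 + \left(B 4 + B\right) = 8 + \left(4 B + B\right) = 8 + 5 B$)
$\frac{w{\left(532 \right)}}{380037} = \frac{8 + 5 \cdot 532}{380037} = \left(8 + 2660\right) \frac{1}{380037} = 2668 \cdot \frac{1}{380037} = \frac{2668}{380037}$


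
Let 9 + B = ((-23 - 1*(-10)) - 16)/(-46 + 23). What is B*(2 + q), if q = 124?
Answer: -22428/23 ≈ -975.13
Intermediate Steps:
B = -178/23 (B = -9 + ((-23 - 1*(-10)) - 16)/(-46 + 23) = -9 + ((-23 + 10) - 16)/(-23) = -9 + (-13 - 16)*(-1/23) = -9 - 29*(-1/23) = -9 + 29/23 = -178/23 ≈ -7.7391)
B*(2 + q) = -178*(2 + 124)/23 = -178/23*126 = -22428/23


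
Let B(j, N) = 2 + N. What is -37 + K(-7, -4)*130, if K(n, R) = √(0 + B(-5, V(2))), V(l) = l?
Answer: 223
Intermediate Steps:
K(n, R) = 2 (K(n, R) = √(0 + (2 + 2)) = √(0 + 4) = √4 = 2)
-37 + K(-7, -4)*130 = -37 + 2*130 = -37 + 260 = 223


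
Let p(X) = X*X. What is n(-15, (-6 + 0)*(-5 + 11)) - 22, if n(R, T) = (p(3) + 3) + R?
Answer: -25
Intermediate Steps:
p(X) = X²
n(R, T) = 12 + R (n(R, T) = (3² + 3) + R = (9 + 3) + R = 12 + R)
n(-15, (-6 + 0)*(-5 + 11)) - 22 = (12 - 15) - 22 = -3 - 22 = -25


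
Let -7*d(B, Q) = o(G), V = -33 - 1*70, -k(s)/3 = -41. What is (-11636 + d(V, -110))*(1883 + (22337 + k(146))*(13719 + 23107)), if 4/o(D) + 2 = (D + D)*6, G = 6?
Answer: -2357954340128946/245 ≈ -9.6243e+12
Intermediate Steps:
o(D) = 4/(-2 + 12*D) (o(D) = 4/(-2 + (D + D)*6) = 4/(-2 + (2*D)*6) = 4/(-2 + 12*D))
k(s) = 123 (k(s) = -3*(-41) = 123)
V = -103 (V = -33 - 70 = -103)
d(B, Q) = -2/245 (d(B, Q) = -2/(7*(-1 + 6*6)) = -2/(7*(-1 + 36)) = -2/(7*35) = -1/7*2/35 = -2/245)
(-11636 + d(V, -110))*(1883 + (22337 + k(146))*(13719 + 23107)) = (-11636 - 2/245)*(1883 + (22337 + 123)*(13719 + 23107)) = -2850822*(1883 + 22460*36826)/245 = -2850822*(1883 + 827111960)/245 = -2850822/245*827113843 = -2357954340128946/245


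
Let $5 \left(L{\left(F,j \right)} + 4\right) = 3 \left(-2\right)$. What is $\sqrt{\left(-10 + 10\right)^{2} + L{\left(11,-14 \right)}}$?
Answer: $\frac{i \sqrt{130}}{5} \approx 2.2803 i$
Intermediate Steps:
$L{\left(F,j \right)} = - \frac{26}{5}$ ($L{\left(F,j \right)} = -4 + \frac{3 \left(-2\right)}{5} = -4 + \frac{1}{5} \left(-6\right) = -4 - \frac{6}{5} = - \frac{26}{5}$)
$\sqrt{\left(-10 + 10\right)^{2} + L{\left(11,-14 \right)}} = \sqrt{\left(-10 + 10\right)^{2} - \frac{26}{5}} = \sqrt{0^{2} - \frac{26}{5}} = \sqrt{0 - \frac{26}{5}} = \sqrt{- \frac{26}{5}} = \frac{i \sqrt{130}}{5}$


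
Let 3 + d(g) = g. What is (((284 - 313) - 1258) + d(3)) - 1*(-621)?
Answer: -666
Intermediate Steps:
d(g) = -3 + g
(((284 - 313) - 1258) + d(3)) - 1*(-621) = (((284 - 313) - 1258) + (-3 + 3)) - 1*(-621) = ((-29 - 1258) + 0) + 621 = (-1287 + 0) + 621 = -1287 + 621 = -666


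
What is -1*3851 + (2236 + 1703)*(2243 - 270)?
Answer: 7767796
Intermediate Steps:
-1*3851 + (2236 + 1703)*(2243 - 270) = -3851 + 3939*1973 = -3851 + 7771647 = 7767796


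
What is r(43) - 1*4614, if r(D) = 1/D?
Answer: -198401/43 ≈ -4614.0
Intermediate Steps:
r(43) - 1*4614 = 1/43 - 1*4614 = 1/43 - 4614 = -198401/43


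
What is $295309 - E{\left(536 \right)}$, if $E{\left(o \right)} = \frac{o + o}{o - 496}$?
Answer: $\frac{1476411}{5} \approx 2.9528 \cdot 10^{5}$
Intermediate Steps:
$E{\left(o \right)} = \frac{2 o}{-496 + o}$
$295309 - E{\left(536 \right)} = 295309 - 2 \cdot 536 \frac{1}{-496 + 536} = 295309 - 2 \cdot 536 \cdot \frac{1}{40} = 295309 - \frac{134}{5} = \frac{1476411}{5}$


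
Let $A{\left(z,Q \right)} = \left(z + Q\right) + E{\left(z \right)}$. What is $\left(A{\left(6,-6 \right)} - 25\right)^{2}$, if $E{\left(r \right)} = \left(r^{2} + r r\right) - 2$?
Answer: $2025$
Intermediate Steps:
$E{\left(r \right)} = -2 + 2 r^{2}$ ($E{\left(r \right)} = \left(r^{2} + r^{2}\right) - 2 = 2 r^{2} - 2 = -2 + 2 r^{2}$)
$A{\left(z,Q \right)} = -2 + Q + z + 2 z^{2}$ ($A{\left(z,Q \right)} = \left(z + Q\right) + \left(-2 + 2 z^{2}\right) = \left(Q + z\right) + \left(-2 + 2 z^{2}\right) = -2 + Q + z + 2 z^{2}$)
$\left(A{\left(6,-6 \right)} - 25\right)^{2} = \left(\left(-2 - 6 + 6 + 2 \cdot 6^{2}\right) - 25\right)^{2} = \left(\left(-2 - 6 + 6 + 2 \cdot 36\right) - 25\right)^{2} = \left(\left(-2 - 6 + 6 + 72\right) - 25\right)^{2} = \left(70 - 25\right)^{2} = 45^{2} = 2025$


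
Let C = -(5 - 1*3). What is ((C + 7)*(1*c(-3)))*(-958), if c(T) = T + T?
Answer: 28740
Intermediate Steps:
c(T) = 2*T
C = -2 (C = -(5 - 3) = -1*2 = -2)
((C + 7)*(1*c(-3)))*(-958) = ((-2 + 7)*(1*(2*(-3))))*(-958) = (5*(1*(-6)))*(-958) = (5*(-6))*(-958) = -30*(-958) = 28740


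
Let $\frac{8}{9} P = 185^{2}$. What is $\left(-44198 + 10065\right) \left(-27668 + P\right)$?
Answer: $- \frac{2958682573}{8} \approx -3.6984 \cdot 10^{8}$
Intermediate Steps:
$P = \frac{308025}{8}$ ($P = \frac{9 \cdot 185^{2}}{8} = \frac{9}{8} \cdot 34225 = \frac{308025}{8} \approx 38503.0$)
$\left(-44198 + 10065\right) \left(-27668 + P\right) = \left(-44198 + 10065\right) \left(-27668 + \frac{308025}{8}\right) = \left(-34133\right) \frac{86681}{8} = - \frac{2958682573}{8}$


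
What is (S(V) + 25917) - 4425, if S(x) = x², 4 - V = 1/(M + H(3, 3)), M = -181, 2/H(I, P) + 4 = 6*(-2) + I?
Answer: 119284150789/5546025 ≈ 21508.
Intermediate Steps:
H(I, P) = 2/(-16 + I) (H(I, P) = 2/(-4 + (6*(-2) + I)) = 2/(-4 + (-12 + I)) = 2/(-16 + I))
V = 9433/2355 (V = 4 - 1/(-181 + 2/(-16 + 3)) = 4 - 1/(-181 + 2/(-13)) = 4 - 1/(-181 + 2*(-1/13)) = 4 - 1/(-181 - 2/13) = 4 - 1/(-2355/13) = 4 - 1*(-13/2355) = 4 + 13/2355 = 9433/2355 ≈ 4.0055)
(S(V) + 25917) - 4425 = ((9433/2355)² + 25917) - 4425 = (88981489/5546025 + 25917) - 4425 = 143825311414/5546025 - 4425 = 119284150789/5546025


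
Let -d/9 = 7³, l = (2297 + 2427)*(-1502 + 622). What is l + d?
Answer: -4160207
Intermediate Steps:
l = -4157120 (l = 4724*(-880) = -4157120)
d = -3087 (d = -9*7³ = -9*343 = -3087)
l + d = -4157120 - 3087 = -4160207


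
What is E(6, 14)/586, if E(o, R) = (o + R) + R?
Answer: 17/293 ≈ 0.058020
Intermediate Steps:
E(o, R) = o + 2*R (E(o, R) = (R + o) + R = o + 2*R)
E(6, 14)/586 = (6 + 2*14)/586 = (6 + 28)*(1/586) = 34*(1/586) = 17/293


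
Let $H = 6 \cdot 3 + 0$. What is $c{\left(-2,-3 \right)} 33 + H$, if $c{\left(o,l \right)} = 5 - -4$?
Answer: $315$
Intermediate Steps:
$c{\left(o,l \right)} = 9$ ($c{\left(o,l \right)} = 5 + 4 = 9$)
$H = 18$ ($H = 18 + 0 = 18$)
$c{\left(-2,-3 \right)} 33 + H = 9 \cdot 33 + 18 = 297 + 18 = 315$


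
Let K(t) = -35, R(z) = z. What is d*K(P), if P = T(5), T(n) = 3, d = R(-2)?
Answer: 70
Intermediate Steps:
d = -2
P = 3
d*K(P) = -2*(-35) = 70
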